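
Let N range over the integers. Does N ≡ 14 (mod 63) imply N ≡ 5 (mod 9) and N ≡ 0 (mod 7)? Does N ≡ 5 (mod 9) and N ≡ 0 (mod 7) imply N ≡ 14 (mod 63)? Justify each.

Both directions hold.

Forward direction. Suppose N ≡ 14 (mod 63); write N = 63j + 14. Since 9 ∣ 63, reducing mod 9 gives N ≡ 14 ≡ 5 (mod 9); since 7 ∣ 63, reducing mod 7 gives N ≡ 14 ≡ 0 (mod 7).

Converse. If N ≡ 5 (mod 9) and N ≡ 0 (mod 7), then by the Chinese remainder theorem N ≡ 14 (mod 63). This is exactly N ≡ 14 (mod 63).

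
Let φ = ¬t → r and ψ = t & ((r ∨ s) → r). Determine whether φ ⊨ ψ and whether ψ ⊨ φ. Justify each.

(⟹) This fails. Under t = F, r = T, s = F, the left side is true but the right side is false.

(⟸) Assume the antecedent. If t is true, ¬t → r reduces to true regardless of the other variables. If t is false, the antecedent cannot hold. Either way ¬t → r holds.

(⇒) fails; (⇐) holds.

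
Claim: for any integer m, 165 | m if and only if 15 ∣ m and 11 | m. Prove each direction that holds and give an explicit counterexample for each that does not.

Both directions hold; the statement is true.

(⟹) If 165 ∣ m, write m = 165q. Since 165 = 11·15, m = 15·(11q), so 15 ∣ m; and since 165 = 15·11, m = 11·(15q), so 11 ∣ m.

(⟸) Suppose 15 ∣ m and 11 ∣ m. Any common multiple of 15 and 11 is a multiple of their lcm; here gcd(15, 11) = 1, so lcm(15, 11) = 15·11 = 165, so 165 ∣ m.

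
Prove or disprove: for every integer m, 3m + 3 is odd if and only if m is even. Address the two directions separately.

Forward direction. Suppose 3m + 3 is odd. Since 3 is odd, 3m and m have the same parity, so 3m + 3 ≡ m + 3 (mod 2). As 3 is odd, 3m + 3 is odd exactly when m is even. Thus m is even.

Converse. Suppose m is even; write m = 2j. Then 3m + 3 = 3·(2j) + 3 = 2·3j + 3, which is odd.

Both implications hold.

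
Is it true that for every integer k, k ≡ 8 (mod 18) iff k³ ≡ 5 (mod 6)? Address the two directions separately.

(⇒) fails and (⇐) fails.

(→) This fails: take k = 8. Then 8 ≡ 8 (mod 18), but 8³ = 512 ≡ 2 (mod 6), not 5.

(←) This fails: take k = 5. Then 5³ = 125 ≡ 5 (mod 6), yet 5 ≡ 5 (mod 18), not 8.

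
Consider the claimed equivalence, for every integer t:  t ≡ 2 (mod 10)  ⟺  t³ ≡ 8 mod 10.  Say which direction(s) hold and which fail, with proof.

(←) For the converse, argue contrapositively. If t ≢ 2 (mod 10), then t is congruent to one of 0, 1, 3, 4, 5, 6, 7, 8, 9 modulo 10, and these give t³ ≡ 0, 1, 7, 4, 5, 6, 3, 2, 9 respectively — never 8.

(→) Suppose t ≡ 2 (mod 10). Write t = 10j + 2. Then (10j + 2)³ = 1000j³ + 600j² + 120j + 8 = 10(100j³ + 60j² + 12j) + 8, so t³ ≡ 8 (mod 10).

The biconditional holds.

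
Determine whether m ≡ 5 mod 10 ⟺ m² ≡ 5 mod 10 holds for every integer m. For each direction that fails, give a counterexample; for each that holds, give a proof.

Both directions hold; the statement is true.

Converse. For the converse, argue contrapositively. If m ≢ 5 (mod 10), then m is congruent to one of 0, 1, 2, 3, 4, 6, 7, 8, 9 modulo 10, and these give m² ≡ 0, 1, 4, 9, 6, 6, 9, 4, 1 respectively — never 5.

Forward direction. Suppose m ≡ 5 mod 10. Write m = 10j + 5. Then (10j + 5)² = 100j² + 100j + 25 = 10(10j² + 10j + 2) + 5, so m² ≡ 5 (mod 10).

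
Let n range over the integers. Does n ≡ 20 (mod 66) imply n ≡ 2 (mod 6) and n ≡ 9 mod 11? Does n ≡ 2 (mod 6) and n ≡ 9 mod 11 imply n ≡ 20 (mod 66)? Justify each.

Both directions hold.

(⇒) Suppose n ≡ 20 (mod 66); write n = 66j + 20. Since 6 ∣ 66, reducing mod 6 gives n ≡ 20 ≡ 2 (mod 6); since 11 ∣ 66, reducing mod 11 gives n ≡ 20 ≡ 9 (mod 11).

(⇐) Conversely, if n ≡ 2 (mod 6) and n ≡ 9 (mod 11), then by the Chinese remainder theorem n ≡ 20 (mod 66). This is exactly n ≡ 20 (mod 66).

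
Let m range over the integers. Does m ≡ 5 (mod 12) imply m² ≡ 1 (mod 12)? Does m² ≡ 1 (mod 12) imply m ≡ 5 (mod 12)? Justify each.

The forward direction holds; the converse fails.

(⟹) Suppose m ≡ 5 (mod 12). Write m = 12j + 5. Then (12j + 5)² = 144j² + 120j + 25 = 12(12j² + 10j + 2) + 1, so m² ≡ 1 (mod 12).

(⟸) This fails: take m = 1. Then 1² = 1 ≡ 1 (mod 12), yet 1 ≡ 1 (mod 12), not 5.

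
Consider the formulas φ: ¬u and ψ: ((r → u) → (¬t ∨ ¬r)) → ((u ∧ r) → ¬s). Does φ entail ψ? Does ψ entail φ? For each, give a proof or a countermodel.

(⇒) holds; (⇐) fails.

Converse. This fails. Under t = F, u = T, r = F, s = F, the left side is false but the right side is true.

Forward direction. Assume the antecedent. If u is true, the antecedent cannot hold. If u is false, the consequent reduces to true regardless of the other variables. Either way the consequent holds.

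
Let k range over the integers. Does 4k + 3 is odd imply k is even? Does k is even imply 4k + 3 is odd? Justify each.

Only the converse holds.

Forward direction. This fails: take k = 1. Then 4k + 3 = 7, which is odd, yet k = 1 is odd, not even.

Converse. Suppose k is even. Since 4 is even, 4k is even for every k, so 4k + 3 has the same parity as 3, which is odd. Hence 4k + 3 is odd.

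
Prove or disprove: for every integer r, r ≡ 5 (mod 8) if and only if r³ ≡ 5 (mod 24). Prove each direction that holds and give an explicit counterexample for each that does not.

Converse. The residues r modulo 24 with r³ ≡ 5 (mod 24) are exactly {5}, and each is ≡ 5 (mod 8).

Forward direction. This fails: take r = 13. Then 13 ≡ 5 (mod 8), but 13³ = 2197 ≡ 13 (mod 24), not 5.

The forward direction fails; the converse holds.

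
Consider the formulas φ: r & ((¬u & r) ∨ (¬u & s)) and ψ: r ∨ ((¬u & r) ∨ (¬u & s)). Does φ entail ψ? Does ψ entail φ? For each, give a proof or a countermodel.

Only the forward implication holds.

(⇒) Assume the antecedent. If r is true, r ∨ ((¬u & r) ∨ (¬u & s)) reduces to true regardless of the other variables. If r is false, the antecedent cannot hold. Either way r ∨ ((¬u & r) ∨ (¬u & s)) holds.

(⇐) This fails. Under r = F, s = T, u = F, the left side is false but the right side is true.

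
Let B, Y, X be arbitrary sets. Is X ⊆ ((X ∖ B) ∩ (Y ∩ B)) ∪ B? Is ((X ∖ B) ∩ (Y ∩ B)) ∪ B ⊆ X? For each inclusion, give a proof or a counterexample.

(⊆) This inclusion fails. Take B = ∅, Y = ∅, X = {1}; then 1 ∈ X but 1 ∉ ((X ∖ B) ∩ (Y ∩ B)) ∪ B.

(⊇) This inclusion fails. Take B = {1}, Y = ∅, X = ∅; then 1 ∈ ((X ∖ B) ∩ (Y ∩ B)) ∪ B but 1 ∉ X.

(⊆) fails and (⊇) fails.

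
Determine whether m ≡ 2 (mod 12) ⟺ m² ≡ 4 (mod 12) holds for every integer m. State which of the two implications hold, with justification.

(→) Suppose m ≡ 2 (mod 12). Write m = 12j + 2. Then (12j + 2)² = 144j² + 48j + 4 = 12(12j² + 4j) + 4, so m² ≡ 4 (mod 12).

(←) This fails: take m = 4. Then 4² = 16 ≡ 4 (mod 12), yet 4 ≡ 4 (mod 12), not 2.

Only the forward implication holds.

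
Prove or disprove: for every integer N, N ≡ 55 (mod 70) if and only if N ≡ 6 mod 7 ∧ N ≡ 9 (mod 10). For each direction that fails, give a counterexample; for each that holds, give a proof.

Forward direction. This fails: N = 55 gives 55 ≡ 55 (mod 70) but 55 ≡ 5 (mod 10), so the conjunction on the right does not hold.

Converse. This fails: N = 69 satisfies both congruences on the right (69 ≡ 6 mod 7 and 69 ≡ 9 mod 10) yet 69 ≡ 69 (mod 70), not 55.

Neither implication holds.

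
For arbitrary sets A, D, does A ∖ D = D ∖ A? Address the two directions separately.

Forward inclusion. This inclusion fails. Take A = {1}, D = ∅; then 1 ∈ A ∖ D but 1 ∉ D ∖ A.

Reverse inclusion. This inclusion fails. Take A = ∅, D = {1}; then 1 ∈ D ∖ A but 1 ∉ A ∖ D.

(⊆) fails and (⊇) fails.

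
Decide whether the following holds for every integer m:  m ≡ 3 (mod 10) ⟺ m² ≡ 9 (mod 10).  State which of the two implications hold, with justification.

(→) Suppose m ≡ 3 (mod 10). Write m = 10j + 3. Then (10j + 3)² = 100j² + 60j + 9 = 10(10j² + 6j) + 9, so m² ≡ 9 (mod 10).

(←) This fails: take m = 7. Then 7² = 49 ≡ 9 (mod 10), yet 7 ≡ 7 (mod 10), not 3.

The forward direction holds; the converse fails.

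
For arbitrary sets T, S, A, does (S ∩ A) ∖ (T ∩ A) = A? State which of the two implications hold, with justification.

(⊆) holds; (⊇) fails.

(⟹) Let x ∈ (S ∩ A) ∖ (T ∩ A). Then x ∈ S ∩ A and x ∉ T, from which x ∈ A.

(⟸) This inclusion fails. Take T = ∅, S = ∅, A = {1}; then 1 ∈ A but 1 ∉ (S ∩ A) ∖ (T ∩ A).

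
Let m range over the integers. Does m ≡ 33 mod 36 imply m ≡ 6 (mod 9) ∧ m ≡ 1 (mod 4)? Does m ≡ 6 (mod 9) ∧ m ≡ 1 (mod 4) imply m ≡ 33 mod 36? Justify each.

(⟹) Suppose m ≡ 33 (mod 36); write m = 36j + 33. Since 9 ∣ 36, reducing mod 9 gives m ≡ 33 ≡ 6 (mod 9); since 4 ∣ 36, reducing mod 4 gives m ≡ 33 ≡ 1 (mod 4).

(⟸) Conversely, if m ≡ 6 (mod 9) and m ≡ 1 (mod 4), then by the Chinese remainder theorem m ≡ 33 (mod 36). This is exactly m ≡ 33 (mod 36).

Both implications hold.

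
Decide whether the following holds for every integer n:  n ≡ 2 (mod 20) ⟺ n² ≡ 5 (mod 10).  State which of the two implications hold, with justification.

(⟹) This fails: take n = 2. Then 2 ≡ 2 (mod 20), but 2² = 4 ≡ 4 (mod 10), not 5.

(⟸) This fails: take n = 5. Then 5² = 25 ≡ 5 (mod 10), yet 5 ≡ 5 (mod 20), not 2.

Both directions fail.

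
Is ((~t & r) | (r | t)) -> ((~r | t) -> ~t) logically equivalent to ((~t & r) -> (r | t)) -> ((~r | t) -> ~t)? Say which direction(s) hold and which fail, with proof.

(⇐) Assume the antecedent. If t is true, the antecedent cannot hold. If t is false, the consequent reduces to true regardless of the other variables. Either way the consequent holds.

(⇒) Assume the antecedent. If t is true, the antecedent cannot hold. If t is false, the consequent reduces to true regardless of the other variables. Either way the consequent holds.

Equivalent; both directions hold.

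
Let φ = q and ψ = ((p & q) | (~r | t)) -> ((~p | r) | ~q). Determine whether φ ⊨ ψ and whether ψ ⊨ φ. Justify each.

(⇒) This fails. Under r = F, p = T, q = T, t = F, the left side is true but the right side is false.

(⇐) This fails. Under r = F, p = F, q = F, t = F, the left side is false but the right side is true.

Both directions fail.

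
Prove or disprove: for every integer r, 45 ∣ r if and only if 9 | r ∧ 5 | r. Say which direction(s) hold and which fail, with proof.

Forward direction. If 45 ∣ r, write r = 45q. Since 45 = 5·9, r = 9·(5q), so 9 ∣ r; and since 45 = 9·5, r = 5·(9q), so 5 ∣ r.

Converse. Suppose 9 ∣ r and 5 ∣ r. Any common multiple of 9 and 5 is a multiple of their lcm; here gcd(9, 5) = 1, so lcm(9, 5) = 9·5 = 45, so 45 ∣ r.

The biconditional holds.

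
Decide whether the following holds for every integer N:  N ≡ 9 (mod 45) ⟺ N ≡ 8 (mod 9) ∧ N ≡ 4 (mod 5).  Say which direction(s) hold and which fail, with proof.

Both directions fail.

(→) This fails: N = 9 gives 9 ≡ 9 (mod 45) but 9 ≡ 0 (mod 9), so the conjunction on the right does not hold.

(←) This fails: N = 44 satisfies both congruences on the right (44 ≡ 8 mod 9 and 44 ≡ 4 mod 5) yet 44 ≡ 44 (mod 45), not 9.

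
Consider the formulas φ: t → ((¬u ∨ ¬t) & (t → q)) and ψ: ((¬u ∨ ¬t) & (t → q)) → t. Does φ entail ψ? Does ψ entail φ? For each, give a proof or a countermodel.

[⇒] This fails. Under u = F, t = F, q = F, the left side is true but the right side is false.

[⇐] This fails. Under u = F, t = T, q = F, the left side is false but the right side is true.

Neither direction holds.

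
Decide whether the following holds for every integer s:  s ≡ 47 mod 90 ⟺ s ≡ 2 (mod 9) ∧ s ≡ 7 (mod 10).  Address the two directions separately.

(⟹) Suppose s ≡ 47 (mod 90); write s = 90j + 47. Since 9 ∣ 90, reducing mod 9 gives s ≡ 47 ≡ 2 (mod 9); since 10 ∣ 90, reducing mod 10 gives s ≡ 47 ≡ 7 (mod 10).

(⟸) Conversely, if s ≡ 2 (mod 9) and s ≡ 7 (mod 10), then by the Chinese remainder theorem s ≡ 47 (mod 90). This is exactly s ≡ 47 (mod 90).

Both directions hold.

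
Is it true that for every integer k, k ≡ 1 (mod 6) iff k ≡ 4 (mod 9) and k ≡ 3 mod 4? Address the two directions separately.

The forward direction fails; the converse holds.

(⟸) If k ≡ 4 (mod 9) and k ≡ 3 (mod 4), then by the Chinese remainder theorem k ≡ 31 (mod 36). Since 31 ≡ 1 (mod 6) and 6 ∣ 36, we get k ≡ 1 (mod 6).

(⟹) This fails: k = 1 gives 1 ≡ 1 (mod 6) but 1 ≡ 1 (mod 9), so the conjunction on the right does not hold.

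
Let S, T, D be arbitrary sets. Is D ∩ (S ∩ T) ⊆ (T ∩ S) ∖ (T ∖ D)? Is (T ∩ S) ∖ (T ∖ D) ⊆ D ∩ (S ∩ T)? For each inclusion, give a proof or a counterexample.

The two sets are equal.

(⊇) Let x ∈ (T ∩ S) ∖ (T ∖ D). Then x ∈ S ∩ T ∩ D, from which x ∈ D ∩ (S ∩ T).

(⊆) Let x ∈ D ∩ (S ∩ T). Then x ∈ S ∩ T ∩ D, from which x ∈ (T ∩ S) ∖ (T ∖ D).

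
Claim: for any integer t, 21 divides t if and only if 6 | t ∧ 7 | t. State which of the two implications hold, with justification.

Forward direction. This fails: take t = 21. Certainly 21 ∣ 21, but 6 ∤ 21.

Converse. Suppose 6 ∣ t and 7 ∣ t. Any common multiple of 6 and 7 is a multiple of their lcm; here gcd(6, 7) = 1, so lcm(6, 7) = 6·7 = 42, so 42 ∣ t. Since 21 ∣ 42, it follows that 21 ∣ t.

Only the converse holds.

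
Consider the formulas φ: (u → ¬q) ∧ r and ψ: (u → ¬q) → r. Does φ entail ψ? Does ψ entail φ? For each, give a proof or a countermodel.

(⟹) Assume the antecedent. If q is true, the antecedent forces (q = T, u = F, r = T), and (u → ¬q) → r holds there. If q is false, the antecedent forces (q = F, u = F, r = T) or (q = F, u = T, r = T), and (u → ¬q) → r holds there. Either way (u → ¬q) → r holds.

(⟸) This fails. Under q = T, u = T, r = F, the left side is false but the right side is true.

Only the forward implication holds.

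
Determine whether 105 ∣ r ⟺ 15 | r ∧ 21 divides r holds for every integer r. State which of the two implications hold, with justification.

(⇐) Suppose 15 ∣ r and 21 ∣ r. Any common multiple of 15 and 21 is a multiple of their lcm; here lcm(15, 21) = 15·21/gcd(15, 21) = 315/3 = 105, so 105 ∣ r.

(⇒) If 105 ∣ r, write r = 105q. Since 105 = 7·15, r = 15·(7q), so 15 ∣ r; and since 105 = 5·21, r = 21·(5q), so 21 ∣ r.

Equivalent; both directions hold.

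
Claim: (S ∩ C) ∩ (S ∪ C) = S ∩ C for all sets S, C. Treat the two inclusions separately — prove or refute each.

Forward inclusion. Let x ∈ (S ∩ C) ∩ (S ∪ C). Then x ∈ S ∩ C, from which x ∈ S ∩ C.

Reverse inclusion. Let x ∈ S ∩ C. Then x ∈ S ∩ C, from which x ∈ (S ∩ C) ∩ (S ∪ C).

The two sets are equal.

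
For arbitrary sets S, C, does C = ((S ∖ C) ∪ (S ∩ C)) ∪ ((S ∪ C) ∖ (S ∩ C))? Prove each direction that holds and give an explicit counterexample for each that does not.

(⊆) holds; (⊇) fails.

(⟹) Let x ∈ C. Then either x ∈ C and x ∉ S; or x ∈ S ∩ C. In each case x ∈ ((S ∖ C) ∪ (S ∩ C)) ∪ ((S ∪ C) ∖ (S ∩ C)), so C ⊆ ((S ∖ C) ∪ (S ∩ C)) ∪ ((S ∪ C) ∖ (S ∩ C)).

(⟸) This inclusion fails. Take S = {1}, C = ∅; then 1 ∈ ((S ∖ C) ∪ (S ∩ C)) ∪ ((S ∪ C) ∖ (S ∩ C)) but 1 ∉ C.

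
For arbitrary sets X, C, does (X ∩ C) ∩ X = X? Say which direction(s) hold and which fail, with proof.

Forward inclusion. Let x ∈ (X ∩ C) ∩ X. Then x ∈ X ∩ C, from which x ∈ X.

Reverse inclusion. This inclusion fails. Take X = {1}, C = ∅; then 1 ∈ X but 1 ∉ (X ∩ C) ∩ X.

The sets are not equal: only the forward inclusion holds.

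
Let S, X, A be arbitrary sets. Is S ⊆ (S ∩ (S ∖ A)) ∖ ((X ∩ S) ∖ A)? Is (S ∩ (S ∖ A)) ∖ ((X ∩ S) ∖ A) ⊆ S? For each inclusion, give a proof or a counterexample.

(⊆) fails; (⊇) holds.

Reverse inclusion. Let x ∈ (S ∩ (S ∖ A)) ∖ ((X ∩ S) ∖ A). Then x ∈ S and x ∉ X, A, from which x ∈ S.

Forward inclusion. This inclusion fails. Take S = {1}, X = {1}, A = ∅; then 1 ∈ S but 1 ∉ (S ∩ (S ∖ A)) ∖ ((X ∩ S) ∖ A).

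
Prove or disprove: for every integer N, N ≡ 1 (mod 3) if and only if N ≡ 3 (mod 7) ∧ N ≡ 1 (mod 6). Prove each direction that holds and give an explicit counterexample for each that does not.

Only the reverse direction holds.

(←) If N ≡ 3 (mod 7) and N ≡ 1 (mod 6), then by the Chinese remainder theorem N ≡ 31 (mod 42). Since 31 ≡ 1 (mod 3) and 3 ∣ 42, we get N ≡ 1 (mod 3).

(→) This fails: N = 1 gives 1 ≡ 1 (mod 3) but 1 ≡ 1 (mod 7), so the conjunction on the right does not hold.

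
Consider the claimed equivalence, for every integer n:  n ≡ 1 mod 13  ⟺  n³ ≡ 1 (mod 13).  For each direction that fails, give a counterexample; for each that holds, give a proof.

Only the forward direction holds.

(⇒) Suppose n ≡ 1 mod 13. Write n = 13j + 1. Then (13j + 1)³ = 2197j³ + 507j² + 39j + 1 = 13(169j³ + 39j² + 3j) + 1, so n³ ≡ 1 (mod 13).

(⇐) This fails: take n = 3. Then 3³ = 27 ≡ 1 (mod 13), yet 3 ≡ 3 (mod 13), not 1.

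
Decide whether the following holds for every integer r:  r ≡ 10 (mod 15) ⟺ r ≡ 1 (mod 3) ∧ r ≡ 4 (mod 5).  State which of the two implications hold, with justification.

[⇒] This fails: r = 10 gives 10 ≡ 10 (mod 15) but 10 ≡ 0 (mod 5), so the conjunction on the right does not hold.

[⇐] This fails: r = 4 satisfies both congruences on the right (4 ≡ 1 mod 3 and 4 ≡ 4 mod 5) yet 4 ≡ 4 (mod 15), not 10.

Both directions fail.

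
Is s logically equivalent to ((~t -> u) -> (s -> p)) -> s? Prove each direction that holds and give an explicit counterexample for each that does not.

(⇒) Assume the antecedent. If s is true, ((~t -> u) -> (s -> p)) -> s reduces to true regardless of the other variables. If s is false, the antecedent cannot hold. Either way ((~t -> u) -> (s -> p)) -> s holds.

(⇐) Assume the antecedent. If s is true, s reduces to true regardless of the other variables. If s is false, the antecedent cannot hold. Either way s holds.

Equivalent; both directions hold.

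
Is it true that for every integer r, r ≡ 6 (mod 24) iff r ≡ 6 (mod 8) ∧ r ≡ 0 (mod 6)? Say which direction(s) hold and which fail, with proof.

[⇒] Suppose r ≡ 6 (mod 24); write r = 24j + 6. Since 8 ∣ 24, reducing mod 8 gives r ≡ 6 (mod 8); since 6 ∣ 24, reducing mod 6 gives r ≡ 6 ≡ 0 (mod 6).

[⇐] Conversely, if r ≡ 6 (mod 8) and r ≡ 0 (mod 6), then by the Chinese remainder theorem r ≡ 6 (mod 24). This is exactly r ≡ 6 (mod 24).

Both directions hold; the statement is true.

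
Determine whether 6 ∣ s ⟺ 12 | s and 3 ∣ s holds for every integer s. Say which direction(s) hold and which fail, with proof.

(⟹) This fails: take s = 6. Certainly 6 ∣ 6, but 12 ∤ 6.

(⟸) Suppose 12 ∣ s and 3 ∣ s. Any common multiple of 12 and 3 is a multiple of their lcm; here lcm(12, 3) = 12·3/gcd(12, 3) = 36/3 = 12, so 12 ∣ s. Since 6 ∣ 12, it follows that 6 ∣ s.

The forward direction fails; the converse holds.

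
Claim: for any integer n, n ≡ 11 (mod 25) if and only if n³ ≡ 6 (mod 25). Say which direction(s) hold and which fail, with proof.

Equivalent; both directions hold.

[⇒] Suppose n ≡ 11 (mod 25). Write n = 25j + 11. Then (25j + 11)³ = 15625j³ + 20625j² + 9075j + 1331 = 25(625j³ + 825j² + 363j + 53) + 6, so n³ ≡ 6 (mod 25).

[⇐] Conversely, suppose n³ ≡ 6 (mod 25). The only residue r in {0, …, 24} with r³ ≡ 6 (mod 25) is r = 11, so n ≡ 11 (mod 25).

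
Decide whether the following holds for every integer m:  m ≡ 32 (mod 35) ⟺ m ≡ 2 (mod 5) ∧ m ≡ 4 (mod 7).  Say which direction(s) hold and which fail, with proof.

Both implications hold.

(⇒) Suppose m ≡ 32 (mod 35); write m = 35j + 32. Since 5 ∣ 35, reducing mod 5 gives m ≡ 32 ≡ 2 (mod 5); since 7 ∣ 35, reducing mod 7 gives m ≡ 32 ≡ 4 (mod 7).

(⇐) Conversely, if m ≡ 2 (mod 5) and m ≡ 4 (mod 7), then by the Chinese remainder theorem m ≡ 32 (mod 35). This is exactly m ≡ 32 (mod 35).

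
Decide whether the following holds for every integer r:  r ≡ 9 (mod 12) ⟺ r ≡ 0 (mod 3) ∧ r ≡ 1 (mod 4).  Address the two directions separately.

Both implications hold.

(→) Suppose r ≡ 9 (mod 12); write r = 12j + 9. Since 3 ∣ 12, reducing mod 3 gives r ≡ 9 ≡ 0 (mod 3); since 4 ∣ 12, reducing mod 4 gives r ≡ 9 ≡ 1 (mod 4).

(←) Conversely, if r ≡ 0 (mod 3) and r ≡ 1 (mod 4), then by the Chinese remainder theorem r ≡ 9 (mod 12). This is exactly r ≡ 9 (mod 12).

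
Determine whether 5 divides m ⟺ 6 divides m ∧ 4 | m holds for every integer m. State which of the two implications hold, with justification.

Both directions fail.

Forward direction. This fails: take m = 5. Certainly 5 ∣ 5, but 6 ∤ 5.

Converse. This fails: take m = 12. Both 6 ∣ 12 and 4 ∣ 12, yet 12 is not a multiple of 5 (since 12 = 2·5 + 2), so 5 ∤ 12.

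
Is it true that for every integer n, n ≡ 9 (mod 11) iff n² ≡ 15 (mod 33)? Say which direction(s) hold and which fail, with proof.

(⇒) fails and (⇐) fails.

(⟹) This fails: take n = 20. Then 20 ≡ 9 (mod 11), but 20² = 400 ≡ 4 (mod 33), not 15.

(⟸) This fails: take n = 24. Then 24² = 576 ≡ 15 (mod 33), yet 24 ≡ 2 (mod 11), not 9.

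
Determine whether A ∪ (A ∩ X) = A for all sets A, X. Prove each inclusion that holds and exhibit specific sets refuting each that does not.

Forward inclusion. Let x ∈ A ∪ (A ∩ X). Then either x ∈ A and x ∉ X; or x ∈ A ∩ X. In each case x ∈ A, so A ∪ (A ∩ X) ⊆ A.

Reverse inclusion. Let x ∈ A. Then either x ∈ A and x ∉ X; or x ∈ A ∩ X. In each case x ∈ A ∪ (A ∩ X), so A ⊆ A ∪ (A ∩ X).

The two sets are equal.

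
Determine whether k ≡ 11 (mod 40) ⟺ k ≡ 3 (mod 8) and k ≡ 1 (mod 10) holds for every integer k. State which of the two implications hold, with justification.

[⇒] Suppose k ≡ 11 (mod 40); write k = 40j + 11. Since 8 ∣ 40, reducing mod 8 gives k ≡ 11 ≡ 3 (mod 8); since 10 ∣ 40, reducing mod 10 gives k ≡ 11 ≡ 1 (mod 10).

[⇐] Conversely, if k ≡ 3 (mod 8) and k ≡ 1 (mod 10), then by the Chinese remainder theorem k ≡ 11 (mod 40). This is exactly k ≡ 11 (mod 40).

The biconditional holds.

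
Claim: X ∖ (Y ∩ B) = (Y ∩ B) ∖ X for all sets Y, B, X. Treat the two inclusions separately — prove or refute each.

Forward inclusion. This inclusion fails. Take Y = ∅, B = ∅, X = {1}; then 1 ∈ X ∖ (Y ∩ B) but 1 ∉ (Y ∩ B) ∖ X.

Reverse inclusion. This inclusion fails. Take Y = {1}, B = {1}, X = ∅; then 1 ∈ (Y ∩ B) ∖ X but 1 ∉ X ∖ (Y ∩ B).

Neither inclusion holds.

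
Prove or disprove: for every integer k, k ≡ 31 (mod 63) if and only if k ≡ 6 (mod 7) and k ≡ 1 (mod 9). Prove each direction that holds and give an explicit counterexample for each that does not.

(⇒) fails and (⇐) fails.

(⇒) This fails: k = 31 gives 31 ≡ 31 (mod 63) but 31 ≡ 3 (mod 7), so the conjunction on the right does not hold.

(⇐) This fails: k = 55 satisfies both congruences on the right (55 ≡ 6 mod 7 and 55 ≡ 1 mod 9) yet 55 ≡ 55 (mod 63), not 31.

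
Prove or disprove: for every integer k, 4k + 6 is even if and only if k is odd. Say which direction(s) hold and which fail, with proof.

Forward direction. This fails: take k = 2. Then 4k + 6 = 14, which is even, yet k = 2 is even, not odd.

Converse. Suppose k is odd. Since 4 is even, 4k is even for every k, so 4k + 6 has the same parity as 6, which is even. Hence 4k + 6 is even.

(⇒) fails; (⇐) holds.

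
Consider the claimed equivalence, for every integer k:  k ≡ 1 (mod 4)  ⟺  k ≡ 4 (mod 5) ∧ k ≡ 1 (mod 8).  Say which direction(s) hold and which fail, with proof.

[⇒] This fails: k = 1 gives 1 ≡ 1 (mod 4) but 1 ≡ 1 (mod 5), so the conjunction on the right does not hold.

[⇐] Conversely, if k ≡ 4 (mod 5) and k ≡ 1 (mod 8), then by the Chinese remainder theorem k ≡ 9 (mod 40). Since 9 ≡ 1 (mod 4) and 4 ∣ 40, we get k ≡ 1 (mod 4).

Only the converse holds.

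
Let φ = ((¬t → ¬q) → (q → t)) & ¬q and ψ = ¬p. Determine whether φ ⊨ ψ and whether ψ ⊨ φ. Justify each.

(→) This fails. Under t = F, p = T, q = F, the left side is true but the right side is false.

(←) This fails. Under t = F, p = F, q = T, the left side is false but the right side is true.

Both directions fail.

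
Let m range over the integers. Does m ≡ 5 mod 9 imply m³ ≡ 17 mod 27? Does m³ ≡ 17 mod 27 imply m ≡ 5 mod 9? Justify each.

Equivalent; both directions hold.

(⟹) Suppose m ≡ 5 (mod 9). Working modulo 27, m ∈ {5, 14, 23}; for each such r, r³ ≡ 17 (mod 27).

(⟸) Conversely, the residues r modulo 27 with r³ ≡ 17 (mod 27) are exactly {5, 14, 23}, and each is ≡ 5 (mod 9).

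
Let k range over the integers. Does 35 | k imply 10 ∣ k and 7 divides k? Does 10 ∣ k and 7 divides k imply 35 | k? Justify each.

(⇒) fails; (⇐) holds.

(⇐) Suppose 10 ∣ k and 7 ∣ k. Any common multiple of 10 and 7 is a multiple of their lcm; here gcd(10, 7) = 1, so lcm(10, 7) = 10·7 = 70, so 70 ∣ k. Since 35 ∣ 70, it follows that 35 ∣ k.

(⇒) This fails: take k = 35. Certainly 35 ∣ 35, but 10 ∤ 35.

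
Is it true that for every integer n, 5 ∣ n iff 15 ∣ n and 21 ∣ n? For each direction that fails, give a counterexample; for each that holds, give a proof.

[⇒] This fails: take n = 5. Certainly 5 ∣ 5, but 15 ∤ 5.

[⇐] Suppose 15 ∣ n and 21 ∣ n. Any common multiple of 15 and 21 is a multiple of their lcm; here lcm(15, 21) = 15·21/gcd(15, 21) = 315/3 = 105, so 105 ∣ n. Since 5 ∣ 105, it follows that 5 ∣ n.

The forward direction fails; the converse holds.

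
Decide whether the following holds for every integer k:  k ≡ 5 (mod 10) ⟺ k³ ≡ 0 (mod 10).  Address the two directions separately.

Both directions fail.

[⇒] This fails: take k = 5. Then 5 ≡ 5 (mod 10), but 5³ = 125 ≡ 5 (mod 10), not 0.

[⇐] This fails: take k = 0. Then 0³ = 0 ≡ 0 (mod 10), yet 0 ≡ 0 (mod 10), not 5.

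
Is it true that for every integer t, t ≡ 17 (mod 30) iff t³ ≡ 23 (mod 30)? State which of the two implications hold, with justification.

Both implications hold.

(←) Suppose t³ ≡ 23 (mod 30). The only residue r in {0, …, 29} with r³ ≡ 23 (mod 30) is r = 17, so t ≡ 17 (mod 30).

(→) Suppose t ≡ 17 (mod 30). Write t = 30j + 17. Then (30j + 17)³ = 27000j³ + 45900j² + 26010j + 4913 = 30(900j³ + 1530j² + 867j + 163) + 23, so t³ ≡ 23 (mod 30).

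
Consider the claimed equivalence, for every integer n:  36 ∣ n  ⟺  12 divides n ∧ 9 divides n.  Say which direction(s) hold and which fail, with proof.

The biconditional holds.

[⇒] If 36 ∣ n, write n = 36q. Since 36 = 3·12, n = 12·(3q), so 12 ∣ n; and since 36 = 4·9, n = 9·(4q), so 9 ∣ n.

[⇐] Suppose 12 ∣ n and 9 ∣ n. Any common multiple of 12 and 9 is a multiple of their lcm; here lcm(12, 9) = 12·9/gcd(12, 9) = 108/3 = 36, so 36 ∣ n.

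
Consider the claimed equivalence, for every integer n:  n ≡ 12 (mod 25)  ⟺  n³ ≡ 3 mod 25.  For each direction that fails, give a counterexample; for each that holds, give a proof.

Both implications hold.

(⇒) Suppose n ≡ 12 (mod 25). Write n = 25j + 12. Then (25j + 12)³ = 15625j³ + 22500j² + 10800j + 1728 = 25(625j³ + 900j² + 432j + 69) + 3, so n³ ≡ 3 (mod 25).

(⇐) Conversely, suppose n³ ≡ 3 (mod 25). The only residue r in {0, …, 24} with r³ ≡ 3 (mod 25) is r = 12, so n ≡ 12 (mod 25).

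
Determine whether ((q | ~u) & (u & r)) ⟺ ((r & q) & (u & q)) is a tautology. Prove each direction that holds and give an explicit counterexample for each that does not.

(⟹) Assume the antecedent. If u is true, the antecedent forces (u = T, q = T, r = T), and (r & q) & (u & q) holds there. If u is false, the antecedent cannot hold. Either way (r & q) & (u & q) holds.

(⟸) Assume the antecedent. If u is true, the antecedent forces (u = T, q = T, r = T), and (q | ~u) & (u & r) holds there. If u is false, the antecedent cannot hold. Either way (q | ~u) & (u & r) holds.

The biconditional holds.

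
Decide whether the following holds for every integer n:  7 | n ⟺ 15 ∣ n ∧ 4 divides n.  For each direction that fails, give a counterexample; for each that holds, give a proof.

Neither implication holds.

(→) This fails: take n = 7. Certainly 7 ∣ 7, but 15 ∤ 7.

(←) This fails: take n = 60. Both 15 ∣ 60 and 4 ∣ 60, yet 60 is not a multiple of 7 (since 60 = 8·7 + 4), so 7 ∤ 60.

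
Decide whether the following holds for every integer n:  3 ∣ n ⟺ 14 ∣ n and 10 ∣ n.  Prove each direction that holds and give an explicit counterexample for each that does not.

(⇒) fails and (⇐) fails.

Forward direction. This fails: take n = 3. Certainly 3 ∣ 3, but 14 ∤ 3.

Converse. This fails: take n = 70. Both 14 ∣ 70 and 10 ∣ 70, yet 70 is not a multiple of 3 (since 70 = 23·3 + 1), so 3 ∤ 70.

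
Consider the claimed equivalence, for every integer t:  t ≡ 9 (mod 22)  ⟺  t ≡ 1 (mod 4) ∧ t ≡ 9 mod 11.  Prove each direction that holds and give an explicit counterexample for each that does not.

Only the converse holds.

(⇒) This fails: t = 31 gives 31 ≡ 9 (mod 22) but 31 ≡ 3 (mod 4), so the conjunction on the right does not hold.

(⇐) Conversely, if t ≡ 1 (mod 4) and t ≡ 9 (mod 11), then by the Chinese remainder theorem t ≡ 9 (mod 44). Since 9 ≡ 9 (mod 22) and 22 ∣ 44, we get t ≡ 9 (mod 22).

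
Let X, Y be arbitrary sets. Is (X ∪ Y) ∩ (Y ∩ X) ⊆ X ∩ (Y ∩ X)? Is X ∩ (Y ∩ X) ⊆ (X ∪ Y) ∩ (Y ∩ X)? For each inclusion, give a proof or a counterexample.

(⟹) Let x ∈ (X ∪ Y) ∩ (Y ∩ X). Then x ∈ X ∩ Y, from which x ∈ X ∩ (Y ∩ X).

(⟸) Let x ∈ X ∩ (Y ∩ X). Then x ∈ X ∩ Y, from which x ∈ (X ∪ Y) ∩ (Y ∩ X).

Both inclusions hold.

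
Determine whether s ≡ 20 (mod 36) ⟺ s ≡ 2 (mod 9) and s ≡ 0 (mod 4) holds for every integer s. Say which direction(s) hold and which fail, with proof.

Equivalent; both directions hold.

(→) Suppose s ≡ 20 (mod 36); write s = 36j + 20. Since 9 ∣ 36, reducing mod 9 gives s ≡ 20 ≡ 2 (mod 9); since 4 ∣ 36, reducing mod 4 gives s ≡ 20 ≡ 0 (mod 4).

(←) Conversely, if s ≡ 2 (mod 9) and s ≡ 0 (mod 4), then by the Chinese remainder theorem s ≡ 20 (mod 36). This is exactly s ≡ 20 (mod 36).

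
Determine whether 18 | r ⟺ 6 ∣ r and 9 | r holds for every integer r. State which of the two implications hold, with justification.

Both implications hold.

(→) If 18 ∣ r, write r = 18q. Since 18 = 3·6, r = 6·(3q), so 6 ∣ r; and since 18 = 2·9, r = 9·(2q), so 9 ∣ r.

(←) Suppose 6 ∣ r and 9 ∣ r. Any common multiple of 6 and 9 is a multiple of their lcm; here lcm(6, 9) = 6·9/gcd(6, 9) = 54/3 = 18, so 18 ∣ r.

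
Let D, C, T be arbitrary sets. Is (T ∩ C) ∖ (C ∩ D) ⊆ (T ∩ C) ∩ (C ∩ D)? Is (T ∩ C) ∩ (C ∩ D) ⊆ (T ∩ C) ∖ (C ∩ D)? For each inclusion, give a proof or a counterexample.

(⟹) This inclusion fails. Take D = ∅, C = {1}, T = {1}; then 1 ∈ (T ∩ C) ∖ (C ∩ D) but 1 ∉ (T ∩ C) ∩ (C ∩ D).

(⟸) This inclusion fails. Take D = {1}, C = {1}, T = {1}; then 1 ∈ (T ∩ C) ∩ (C ∩ D) but 1 ∉ (T ∩ C) ∖ (C ∩ D).

Both inclusions fail.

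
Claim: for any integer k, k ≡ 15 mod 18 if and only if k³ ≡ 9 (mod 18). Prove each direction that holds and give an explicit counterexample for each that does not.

(⇒) holds; (⇐) fails.

(⇒) Suppose k ≡ 15 mod 18. Write k = 18j + 15. Then (18j + 15)³ = 5832j³ + 14580j² + 12150j + 3375 = 18(324j³ + 810j² + 675j + 187) + 9, so k³ ≡ 9 (mod 18).

(⇐) This fails: take k = 3. Then 3³ = 27 ≡ 9 (mod 18), yet 3 ≡ 3 (mod 18), not 15.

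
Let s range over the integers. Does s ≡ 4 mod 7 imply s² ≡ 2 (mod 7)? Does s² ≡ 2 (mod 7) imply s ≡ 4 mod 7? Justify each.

(⟹) Suppose s ≡ 4 mod 7. Write s = 7j + 4. Then (7j + 4)² = 49j² + 56j + 16 = 7(7j² + 8j + 2) + 2, so s² ≡ 2 (mod 7).

(⟸) This fails: take s = 3. Then 3² = 9 ≡ 2 (mod 7), yet 3 ≡ 3 (mod 7), not 4.

The forward direction holds; the converse fails.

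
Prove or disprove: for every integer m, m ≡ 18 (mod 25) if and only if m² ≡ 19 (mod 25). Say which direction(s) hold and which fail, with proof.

Neither direction holds.

(→) This fails: take m = 18. Then 18 ≡ 18 (mod 25), but 18² = 324 ≡ 24 (mod 25), not 19.

(←) This fails: take m = 12. Then 12² = 144 ≡ 19 (mod 25), yet 12 ≡ 12 (mod 25), not 18.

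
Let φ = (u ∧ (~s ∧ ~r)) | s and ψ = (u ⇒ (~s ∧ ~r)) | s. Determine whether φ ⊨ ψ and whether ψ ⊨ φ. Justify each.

Not equivalent: only (⇒) holds.

Forward direction. Assume the antecedent. If r is true, the antecedent forces (r = T, u = F, s = T) or (r = T, u = T, s = T), and (u ⇒ (~s ∧ ~r)) | s holds there. If r is false, (u ⇒ (~s ∧ ~r)) | s reduces to true regardless of the other variables. Either way (u ⇒ (~s ∧ ~r)) | s holds.

Converse. This fails. Under r = F, u = F, s = F, the left side is false but the right side is true.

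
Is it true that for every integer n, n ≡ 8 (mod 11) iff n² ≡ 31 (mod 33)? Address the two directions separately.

Neither direction holds.

(⇒) This fails: take n = 30. Then 30 ≡ 8 (mod 11), but 30² = 900 ≡ 9 (mod 33), not 31.

(⇐) This fails: take n = 14. Then 14² = 196 ≡ 31 (mod 33), yet 14 ≡ 3 (mod 11), not 8.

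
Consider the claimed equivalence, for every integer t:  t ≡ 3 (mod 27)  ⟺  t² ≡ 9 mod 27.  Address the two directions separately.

(⇒) holds; (⇐) fails.

(⇐) This fails: take t = 6. Then 6² = 36 ≡ 9 (mod 27), yet 6 ≡ 6 (mod 27), not 3.

(⇒) Suppose t ≡ 3 (mod 27). Write t = 27j + 3. Then (27j + 3)² = 729j² + 162j + 9 = 27(27j² + 6j) + 9, so t² ≡ 9 (mod 27).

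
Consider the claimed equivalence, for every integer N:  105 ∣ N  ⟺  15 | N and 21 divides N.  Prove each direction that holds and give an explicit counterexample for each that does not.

(⟹) If 105 ∣ N, write N = 105q. Since 105 = 7·15, N = 15·(7q), so 15 ∣ N; and since 105 = 5·21, N = 21·(5q), so 21 ∣ N.

(⟸) Suppose 15 ∣ N and 21 ∣ N. Any common multiple of 15 and 21 is a multiple of their lcm; here lcm(15, 21) = 15·21/gcd(15, 21) = 315/3 = 105, so 105 ∣ N.

Both implications hold.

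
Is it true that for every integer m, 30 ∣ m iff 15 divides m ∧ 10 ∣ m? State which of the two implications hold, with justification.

Both directions hold; the statement is true.

[⇒] If 30 ∣ m, write m = 30q. Since 30 = 2·15, m = 15·(2q), so 15 ∣ m; and since 30 = 3·10, m = 10·(3q), so 10 ∣ m.

[⇐] Suppose 15 ∣ m and 10 ∣ m. Any common multiple of 15 and 10 is a multiple of their lcm; here lcm(15, 10) = 15·10/gcd(15, 10) = 150/5 = 30, so 30 ∣ m.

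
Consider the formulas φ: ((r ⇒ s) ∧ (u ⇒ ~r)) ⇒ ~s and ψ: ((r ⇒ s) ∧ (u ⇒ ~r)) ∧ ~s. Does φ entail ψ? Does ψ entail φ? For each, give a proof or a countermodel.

(⟹) This fails. Under s = F, u = F, r = T, the left side is true but the right side is false.

(⟸) Assume the antecedent. If s is true, the antecedent cannot hold. If s is false, ((r ⇒ s) ∧ (u ⇒ ~r)) ⇒ ~s reduces to true regardless of the other variables. Either way ((r ⇒ s) ∧ (u ⇒ ~r)) ⇒ ~s holds.

Only the reverse direction holds.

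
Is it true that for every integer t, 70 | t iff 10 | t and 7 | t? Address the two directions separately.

Both implications hold.

Forward direction. If 70 ∣ t, write t = 70q. Since 70 = 7·10, t = 10·(7q), so 10 ∣ t; and since 70 = 10·7, t = 7·(10q), so 7 ∣ t.

Converse. Suppose 10 ∣ t and 7 ∣ t. Any common multiple of 10 and 7 is a multiple of their lcm; here gcd(10, 7) = 1, so lcm(10, 7) = 10·7 = 70, so 70 ∣ t.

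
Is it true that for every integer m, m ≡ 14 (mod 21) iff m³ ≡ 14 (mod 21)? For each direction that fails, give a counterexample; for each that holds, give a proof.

[⇒] Suppose m ≡ 14 (mod 21). Write m = 21j + 14. Then (21j + 14)³ = 9261j³ + 18522j² + 12348j + 2744 = 21(441j³ + 882j² + 588j + 130) + 14, so m³ ≡ 14 (mod 21).

[⇐] Conversely, suppose m³ ≡ 14 (mod 21). The only residue r in {0, …, 20} with r³ ≡ 14 (mod 21) is r = 14, so m ≡ 14 (mod 21).

Both directions hold.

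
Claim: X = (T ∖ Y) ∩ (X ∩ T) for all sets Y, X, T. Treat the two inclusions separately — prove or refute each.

(⊆) fails; (⊇) holds.

Forward inclusion. This inclusion fails. Take Y = ∅, X = {1}, T = ∅; then 1 ∈ X but 1 ∉ (T ∖ Y) ∩ (X ∩ T).

Reverse inclusion. Let x ∈ (T ∖ Y) ∩ (X ∩ T). Then x ∈ X ∩ T and x ∉ Y, from which x ∈ X.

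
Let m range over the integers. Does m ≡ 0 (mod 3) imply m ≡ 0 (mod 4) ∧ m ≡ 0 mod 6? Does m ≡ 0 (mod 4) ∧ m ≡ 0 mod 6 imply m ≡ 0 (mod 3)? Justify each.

(⇒) fails; (⇐) holds.

[⇐] If m ≡ 0 (mod 4) and m ≡ 0 (mod 6), then by the Chinese remainder theorem m ≡ 0 (mod 12). Since 0 ≡ 0 (mod 3) and 3 ∣ 12, we get m ≡ 0 (mod 3).

[⇒] This fails: m = 9 gives 9 ≡ 0 (mod 3) but 9 ≡ 1 (mod 4), so the conjunction on the right does not hold.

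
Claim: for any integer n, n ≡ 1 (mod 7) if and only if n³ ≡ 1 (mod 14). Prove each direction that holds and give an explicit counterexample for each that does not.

Both directions fail.

(⟹) This fails: take n = 8. Then 8 ≡ 1 (mod 7), but 8³ = 512 ≡ 8 (mod 14), not 1.

(⟸) This fails: take n = 9. Then 9³ = 729 ≡ 1 (mod 14), yet 9 ≡ 2 (mod 7), not 1.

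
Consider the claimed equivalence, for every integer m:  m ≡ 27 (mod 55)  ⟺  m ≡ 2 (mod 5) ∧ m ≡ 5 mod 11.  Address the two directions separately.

(⟸) If m ≡ 2 (mod 5) and m ≡ 5 (mod 11), then by the Chinese remainder theorem m ≡ 27 (mod 55). This is exactly m ≡ 27 (mod 55).

(⟹) Suppose m ≡ 27 (mod 55); write m = 55j + 27. Since 5 ∣ 55, reducing mod 5 gives m ≡ 27 ≡ 2 (mod 5); since 11 ∣ 55, reducing mod 11 gives m ≡ 27 ≡ 5 (mod 11).

Both directions hold.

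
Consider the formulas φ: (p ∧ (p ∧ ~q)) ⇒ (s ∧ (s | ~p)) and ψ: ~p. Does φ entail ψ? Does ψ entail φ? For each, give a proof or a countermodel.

(→) This fails. Under q = T, p = T, s = F, the left side is true but the right side is false.

(←) Assume the antecedent. If q is true, the consequent reduces to true regardless of the other variables. If q is false, the antecedent forces (q = F, p = F, s = F) or (q = F, p = F, s = T), and the consequent holds there. Either way the consequent holds.

Only the reverse direction holds.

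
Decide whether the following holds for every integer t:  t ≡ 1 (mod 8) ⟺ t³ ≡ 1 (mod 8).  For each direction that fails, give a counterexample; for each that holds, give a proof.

Both directions hold; the statement is true.

Forward direction. Suppose t ≡ 1 (mod 8). Write t = 8j + 1. Then (8j + 1)³ = 512j³ + 192j² + 24j + 1 = 8(64j³ + 24j² + 3j) + 1, so t³ ≡ 1 (mod 8).

Converse. For the converse, argue contrapositively. If t ≢ 1 (mod 8), then t is congruent to one of 0, 2, 3, 4, 5, 6, 7 modulo 8, and these give t³ ≡ 0, 0, 3, 0, 5, 0, 7 respectively — never 1.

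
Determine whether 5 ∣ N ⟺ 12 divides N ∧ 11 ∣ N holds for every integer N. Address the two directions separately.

Neither implication holds.

(⇒) This fails: take N = 5. Certainly 5 ∣ 5, but 12 ∤ 5.

(⇐) This fails: take N = 132. Both 12 ∣ 132 and 11 ∣ 132, yet 132 is not a multiple of 5 (since 132 = 26·5 + 2), so 5 ∤ 132.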